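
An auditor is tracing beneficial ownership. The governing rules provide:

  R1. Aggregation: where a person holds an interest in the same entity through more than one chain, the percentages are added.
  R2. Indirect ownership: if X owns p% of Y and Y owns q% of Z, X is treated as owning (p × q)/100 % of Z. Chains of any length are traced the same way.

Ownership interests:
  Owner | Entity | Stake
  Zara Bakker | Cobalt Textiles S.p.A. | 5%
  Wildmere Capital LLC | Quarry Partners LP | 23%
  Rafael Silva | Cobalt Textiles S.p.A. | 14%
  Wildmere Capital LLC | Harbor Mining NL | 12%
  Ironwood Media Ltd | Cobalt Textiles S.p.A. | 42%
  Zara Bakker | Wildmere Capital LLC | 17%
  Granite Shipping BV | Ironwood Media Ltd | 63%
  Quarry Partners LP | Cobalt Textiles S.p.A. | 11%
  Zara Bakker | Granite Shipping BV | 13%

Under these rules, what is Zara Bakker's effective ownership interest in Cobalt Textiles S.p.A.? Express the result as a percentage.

8.8699%

Chain via Granite Shipping BV → Ironwood Media Ltd (R2): 13% × 63% × 42% = 3.4398% of Cobalt Textiles S.p.A.
Chain via Wildmere Capital LLC → Quarry Partners LP (R2): 17% × 23% × 11% = 0.4301% of Cobalt Textiles S.p.A.
Direct interest in Cobalt Textiles S.p.A: 5%.
Aggregating (R1): 3.4398% + 0.4301% + 5% = 8.8699%.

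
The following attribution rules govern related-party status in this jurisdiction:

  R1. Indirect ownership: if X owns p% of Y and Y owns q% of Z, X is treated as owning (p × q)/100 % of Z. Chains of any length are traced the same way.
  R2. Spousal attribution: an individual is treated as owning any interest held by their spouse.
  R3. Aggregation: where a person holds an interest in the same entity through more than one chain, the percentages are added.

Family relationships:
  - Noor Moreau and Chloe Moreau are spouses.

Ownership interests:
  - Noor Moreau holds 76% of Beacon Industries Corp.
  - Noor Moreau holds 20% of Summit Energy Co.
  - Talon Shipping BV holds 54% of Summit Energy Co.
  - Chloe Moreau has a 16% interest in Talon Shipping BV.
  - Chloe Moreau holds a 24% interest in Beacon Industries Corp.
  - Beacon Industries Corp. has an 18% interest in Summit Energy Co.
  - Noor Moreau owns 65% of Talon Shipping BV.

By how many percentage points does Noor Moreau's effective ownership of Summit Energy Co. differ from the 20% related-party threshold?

61.74

By spousal attribution (R2), Noor Moreau is treated as also owning Chloe Moreau's interest in Talon Shipping BV, giving 65% + 16% = 81%.
By spousal attribution (R2), Noor Moreau is treated as also owning Chloe Moreau's interest in Beacon Industries Corp, giving 76% + 24% = 100%.
Chain via Talon Shipping BV (R1): 81% × 54% = 43.74% of Summit Energy Co.
Chain via Beacon Industries Corp. (R1): 100% × 18% = 18% of Summit Energy Co.
Direct interest in Summit Energy Co: 20%.
Aggregating (R3): 43.74% + 18% + 20% = 81.74%.
81.74% exceeds the 20% threshold by 61.74 percentage points.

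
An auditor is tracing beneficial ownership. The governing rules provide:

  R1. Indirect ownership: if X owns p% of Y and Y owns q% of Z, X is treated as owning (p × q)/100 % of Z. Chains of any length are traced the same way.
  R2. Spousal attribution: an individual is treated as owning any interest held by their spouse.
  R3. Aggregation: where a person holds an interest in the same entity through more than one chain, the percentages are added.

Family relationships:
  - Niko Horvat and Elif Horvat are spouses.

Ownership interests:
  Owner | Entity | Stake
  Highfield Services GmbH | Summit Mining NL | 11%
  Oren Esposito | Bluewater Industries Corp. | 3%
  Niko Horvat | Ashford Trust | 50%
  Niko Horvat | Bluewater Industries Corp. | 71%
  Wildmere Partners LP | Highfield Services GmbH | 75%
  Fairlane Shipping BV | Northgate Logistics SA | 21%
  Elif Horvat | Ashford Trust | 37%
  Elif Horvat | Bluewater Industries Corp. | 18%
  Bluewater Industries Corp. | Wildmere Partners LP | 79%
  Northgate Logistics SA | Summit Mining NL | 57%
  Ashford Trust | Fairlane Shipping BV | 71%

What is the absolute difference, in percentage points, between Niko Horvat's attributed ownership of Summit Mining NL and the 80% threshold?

By spousal attribution (R2), Niko Horvat is treated as also owning Elif Horvat's interest in Ashford Trust, giving 50% + 37% = 87%.
By spousal attribution (R2), Niko Horvat is treated as also owning Elif Horvat's interest in Bluewater Industries Corp, giving 71% + 18% = 89%.
Chain via Ashford Trust → Fairlane Shipping BV → Northgate Logistics SA (R1): 87% × 71% × 21% × 57% = 7.393869% of Summit Mining NL.
Chain via Bluewater Industries Corp. → Wildmere Partners LP → Highfield Services GmbH (R1): 89% × 79% × 75% × 11% = 5.800575% of Summit Mining NL.
Aggregating (R3): 7.393869% + 5.800575% = 13.194444%.
13.194444% falls short of the 80% threshold by 66.805556 percentage points.

66.805556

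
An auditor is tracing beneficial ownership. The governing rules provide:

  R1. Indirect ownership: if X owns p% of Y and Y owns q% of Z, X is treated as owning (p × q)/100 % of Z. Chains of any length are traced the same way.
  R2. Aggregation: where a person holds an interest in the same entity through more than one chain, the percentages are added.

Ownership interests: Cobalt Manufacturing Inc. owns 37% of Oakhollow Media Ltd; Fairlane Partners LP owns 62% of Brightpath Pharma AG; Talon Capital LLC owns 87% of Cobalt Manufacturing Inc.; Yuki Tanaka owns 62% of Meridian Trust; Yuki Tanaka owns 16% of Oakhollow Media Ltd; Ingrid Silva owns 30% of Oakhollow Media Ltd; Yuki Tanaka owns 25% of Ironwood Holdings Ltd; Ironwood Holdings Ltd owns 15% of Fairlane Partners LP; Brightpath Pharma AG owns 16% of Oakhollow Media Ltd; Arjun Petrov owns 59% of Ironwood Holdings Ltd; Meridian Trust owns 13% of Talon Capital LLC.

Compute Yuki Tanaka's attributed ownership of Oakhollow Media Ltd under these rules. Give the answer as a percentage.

Chain via Ironwood Holdings Ltd → Fairlane Partners LP → Brightpath Pharma AG (R1): 25% × 15% × 62% × 16% = 0.372% of Oakhollow Media Ltd.
Chain via Meridian Trust → Talon Capital LLC → Cobalt Manufacturing Inc. (R1): 62% × 13% × 87% × 37% = 2.594514% of Oakhollow Media Ltd.
Direct interest in Oakhollow Media Ltd: 16%.
Aggregating (R2): 0.372% + 2.594514% + 16% = 18.966514%.

18.966514%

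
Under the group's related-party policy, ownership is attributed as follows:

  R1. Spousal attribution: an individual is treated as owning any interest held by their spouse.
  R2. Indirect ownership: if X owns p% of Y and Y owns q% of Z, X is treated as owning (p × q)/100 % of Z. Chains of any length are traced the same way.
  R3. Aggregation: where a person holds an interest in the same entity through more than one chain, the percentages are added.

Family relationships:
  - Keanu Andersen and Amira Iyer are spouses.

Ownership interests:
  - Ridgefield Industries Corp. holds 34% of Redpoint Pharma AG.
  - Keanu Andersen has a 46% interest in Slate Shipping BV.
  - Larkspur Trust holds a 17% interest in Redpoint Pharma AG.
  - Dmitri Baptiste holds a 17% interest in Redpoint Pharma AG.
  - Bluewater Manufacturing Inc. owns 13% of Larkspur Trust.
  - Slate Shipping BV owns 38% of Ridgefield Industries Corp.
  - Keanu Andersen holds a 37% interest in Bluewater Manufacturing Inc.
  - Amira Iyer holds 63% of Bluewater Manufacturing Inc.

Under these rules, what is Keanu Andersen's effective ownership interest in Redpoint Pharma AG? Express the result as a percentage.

8.1532%

By spousal attribution (R1), Keanu Andersen is treated as also owning Amira Iyer's interest in Bluewater Manufacturing Inc, giving 37% + 63% = 100%.
Chain via Bluewater Manufacturing Inc. → Larkspur Trust (R2): 100% × 13% × 17% = 2.21% of Redpoint Pharma AG.
Chain via Slate Shipping BV → Ridgefield Industries Corp. (R2): 46% × 38% × 34% = 5.9432% of Redpoint Pharma AG.
Aggregating (R3): 2.21% + 5.9432% = 8.1532%.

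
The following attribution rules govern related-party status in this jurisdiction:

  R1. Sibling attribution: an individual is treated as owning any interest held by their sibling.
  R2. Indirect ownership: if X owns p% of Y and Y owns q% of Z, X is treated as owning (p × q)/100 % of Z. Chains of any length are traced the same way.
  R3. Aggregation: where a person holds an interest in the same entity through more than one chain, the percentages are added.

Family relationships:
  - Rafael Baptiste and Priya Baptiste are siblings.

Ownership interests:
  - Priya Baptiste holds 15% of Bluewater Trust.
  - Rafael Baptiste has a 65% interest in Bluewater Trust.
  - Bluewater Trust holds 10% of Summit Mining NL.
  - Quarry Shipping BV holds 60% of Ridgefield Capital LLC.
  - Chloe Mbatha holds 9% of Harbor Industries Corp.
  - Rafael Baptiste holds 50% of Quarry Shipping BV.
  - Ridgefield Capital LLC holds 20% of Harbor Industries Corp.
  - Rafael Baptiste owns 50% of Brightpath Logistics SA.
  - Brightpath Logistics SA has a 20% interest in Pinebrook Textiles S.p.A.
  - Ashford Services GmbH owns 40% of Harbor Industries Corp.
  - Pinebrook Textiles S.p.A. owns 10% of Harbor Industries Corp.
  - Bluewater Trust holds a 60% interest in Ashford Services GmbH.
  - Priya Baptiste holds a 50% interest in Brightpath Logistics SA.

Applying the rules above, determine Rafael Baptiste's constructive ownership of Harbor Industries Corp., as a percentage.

By sibling attribution (R1), Rafael Baptiste is treated as also owning Priya Baptiste's interest in Brightpath Logistics SA, giving 50% + 50% = 100%.
By sibling attribution (R1), Rafael Baptiste is treated as also owning Priya Baptiste's interest in Bluewater Trust, giving 65% + 15% = 80%.
Chain via Brightpath Logistics SA → Pinebrook Textiles S.p.A. (R2): 100% × 20% × 10% = 2% of Harbor Industries Corp.
Chain via Bluewater Trust → Ashford Services GmbH (R2): 80% × 60% × 40% = 19.2% of Harbor Industries Corp.
Chain via Quarry Shipping BV → Ridgefield Capital LLC (R2): 50% × 60% × 20% = 6% of Harbor Industries Corp.
Aggregating (R3): 2% + 19.2% + 6% = 27.2%.

27.2%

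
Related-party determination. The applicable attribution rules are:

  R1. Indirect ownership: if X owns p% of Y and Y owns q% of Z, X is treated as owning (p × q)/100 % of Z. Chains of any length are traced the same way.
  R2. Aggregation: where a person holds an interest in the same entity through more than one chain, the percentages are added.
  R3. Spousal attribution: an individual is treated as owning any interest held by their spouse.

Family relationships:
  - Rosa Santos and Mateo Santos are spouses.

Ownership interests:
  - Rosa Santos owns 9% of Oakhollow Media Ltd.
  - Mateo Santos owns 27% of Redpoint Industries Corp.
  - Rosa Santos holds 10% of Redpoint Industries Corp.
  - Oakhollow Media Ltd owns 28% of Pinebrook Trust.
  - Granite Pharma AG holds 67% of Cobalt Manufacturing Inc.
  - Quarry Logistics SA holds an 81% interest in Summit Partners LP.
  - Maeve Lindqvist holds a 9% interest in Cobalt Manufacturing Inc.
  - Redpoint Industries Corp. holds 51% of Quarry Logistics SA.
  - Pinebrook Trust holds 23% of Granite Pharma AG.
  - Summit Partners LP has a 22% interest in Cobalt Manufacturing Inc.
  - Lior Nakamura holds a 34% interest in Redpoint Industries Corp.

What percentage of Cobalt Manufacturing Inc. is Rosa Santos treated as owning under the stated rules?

By spousal attribution (R3), Rosa Santos is treated as also owning Mateo Santos's interest in Redpoint Industries Corp, giving 10% + 27% = 37%.
Chain via Oakhollow Media Ltd → Pinebrook Trust → Granite Pharma AG (R1): 9% × 28% × 23% × 67% = 0.388332% of Cobalt Manufacturing Inc.
Chain via Redpoint Industries Corp. → Quarry Logistics SA → Summit Partners LP (R1): 37% × 51% × 81% × 22% = 3.362634% of Cobalt Manufacturing Inc.
Aggregating (R2): 0.388332% + 3.362634% = 3.750966%.

3.750966%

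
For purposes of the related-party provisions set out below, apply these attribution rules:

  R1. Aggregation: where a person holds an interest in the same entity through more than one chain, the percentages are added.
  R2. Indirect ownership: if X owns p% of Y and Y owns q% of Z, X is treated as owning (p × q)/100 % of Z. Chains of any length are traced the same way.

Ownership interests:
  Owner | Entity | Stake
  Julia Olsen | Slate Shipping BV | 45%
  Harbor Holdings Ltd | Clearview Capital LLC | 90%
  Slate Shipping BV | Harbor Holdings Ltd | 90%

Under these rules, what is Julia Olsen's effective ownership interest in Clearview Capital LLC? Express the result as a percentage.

36.45%

Chain via Slate Shipping BV → Harbor Holdings Ltd (R2): 45% × 90% × 90% = 36.45% of Clearview Capital LLC.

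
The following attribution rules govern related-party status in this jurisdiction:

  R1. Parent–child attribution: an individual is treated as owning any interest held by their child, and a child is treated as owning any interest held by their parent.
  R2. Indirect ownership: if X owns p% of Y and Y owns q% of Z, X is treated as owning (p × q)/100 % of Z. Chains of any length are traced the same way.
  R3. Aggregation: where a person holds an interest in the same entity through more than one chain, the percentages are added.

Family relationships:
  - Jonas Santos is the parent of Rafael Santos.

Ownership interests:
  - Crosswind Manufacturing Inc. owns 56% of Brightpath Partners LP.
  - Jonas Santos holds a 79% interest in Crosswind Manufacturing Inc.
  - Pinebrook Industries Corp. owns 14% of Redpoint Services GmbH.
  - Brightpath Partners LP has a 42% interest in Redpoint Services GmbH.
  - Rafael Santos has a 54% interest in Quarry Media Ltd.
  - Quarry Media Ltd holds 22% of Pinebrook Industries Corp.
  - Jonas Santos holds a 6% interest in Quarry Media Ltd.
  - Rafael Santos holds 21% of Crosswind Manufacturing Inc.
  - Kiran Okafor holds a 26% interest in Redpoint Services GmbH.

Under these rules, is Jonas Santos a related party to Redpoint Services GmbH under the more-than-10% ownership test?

By parent–child attribution (R1), Jonas Santos is treated as also owning Rafael Santos's interest in Quarry Media Ltd, giving 6% + 54% = 60%.
By parent–child attribution (R1), Jonas Santos is treated as also owning Rafael Santos's interest in Crosswind Manufacturing Inc, giving 79% + 21% = 100%.
Chain via Quarry Media Ltd → Pinebrook Industries Corp. (R2): 60% × 22% × 14% = 1.848% of Redpoint Services GmbH.
Chain via Crosswind Manufacturing Inc. → Brightpath Partners LP (R2): 100% × 56% × 42% = 23.52% of Redpoint Services GmbH.
Aggregating (R3): 1.848% + 23.52% = 25.368%.
25.368% exceeds the 10% threshold, so Jonas is a related party to Redpoint Services GmbH.

Yes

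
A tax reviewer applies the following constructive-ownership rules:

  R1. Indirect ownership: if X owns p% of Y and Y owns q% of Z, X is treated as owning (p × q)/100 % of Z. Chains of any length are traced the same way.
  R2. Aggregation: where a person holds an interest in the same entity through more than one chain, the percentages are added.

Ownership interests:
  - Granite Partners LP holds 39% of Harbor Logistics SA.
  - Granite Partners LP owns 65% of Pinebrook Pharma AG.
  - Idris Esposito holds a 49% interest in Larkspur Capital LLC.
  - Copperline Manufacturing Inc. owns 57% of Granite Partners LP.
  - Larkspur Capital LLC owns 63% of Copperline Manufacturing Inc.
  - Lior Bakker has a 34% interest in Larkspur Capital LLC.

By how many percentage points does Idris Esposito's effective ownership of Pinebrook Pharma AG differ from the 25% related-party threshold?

13.562665

Chain via Larkspur Capital LLC → Copperline Manufacturing Inc. → Granite Partners LP (R1): 49% × 63% × 57% × 65% = 11.437335% of Pinebrook Pharma AG.
11.437335% falls short of the 25% threshold by 13.562665 percentage points.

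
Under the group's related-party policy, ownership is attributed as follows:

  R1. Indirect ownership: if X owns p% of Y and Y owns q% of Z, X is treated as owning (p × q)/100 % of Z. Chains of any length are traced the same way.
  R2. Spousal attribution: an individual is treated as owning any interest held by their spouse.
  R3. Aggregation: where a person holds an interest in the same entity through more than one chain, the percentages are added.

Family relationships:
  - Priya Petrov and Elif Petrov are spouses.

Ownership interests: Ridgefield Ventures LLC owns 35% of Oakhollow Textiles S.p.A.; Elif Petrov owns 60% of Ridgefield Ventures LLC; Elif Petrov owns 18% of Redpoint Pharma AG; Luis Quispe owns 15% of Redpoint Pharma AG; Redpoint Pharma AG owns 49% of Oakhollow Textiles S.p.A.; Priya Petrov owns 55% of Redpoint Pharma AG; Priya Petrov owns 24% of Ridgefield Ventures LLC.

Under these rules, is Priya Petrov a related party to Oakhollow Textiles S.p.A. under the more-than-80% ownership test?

No

By spousal attribution (R2), Priya Petrov is treated as also owning Elif Petrov's interest in Ridgefield Ventures LLC, giving 24% + 60% = 84%.
By spousal attribution (R2), Priya Petrov is treated as also owning Elif Petrov's interest in Redpoint Pharma AG, giving 55% + 18% = 73%.
Chain via Ridgefield Ventures LLC (R1): 84% × 35% = 29.4% of Oakhollow Textiles S.p.A.
Chain via Redpoint Pharma AG (R1): 73% × 49% = 35.77% of Oakhollow Textiles S.p.A.
Aggregating (R3): 29.4% + 35.77% = 65.17%.
65.17% does not exceed the 80% threshold, so Priya is not a related party to Oakhollow Textiles S.p.A.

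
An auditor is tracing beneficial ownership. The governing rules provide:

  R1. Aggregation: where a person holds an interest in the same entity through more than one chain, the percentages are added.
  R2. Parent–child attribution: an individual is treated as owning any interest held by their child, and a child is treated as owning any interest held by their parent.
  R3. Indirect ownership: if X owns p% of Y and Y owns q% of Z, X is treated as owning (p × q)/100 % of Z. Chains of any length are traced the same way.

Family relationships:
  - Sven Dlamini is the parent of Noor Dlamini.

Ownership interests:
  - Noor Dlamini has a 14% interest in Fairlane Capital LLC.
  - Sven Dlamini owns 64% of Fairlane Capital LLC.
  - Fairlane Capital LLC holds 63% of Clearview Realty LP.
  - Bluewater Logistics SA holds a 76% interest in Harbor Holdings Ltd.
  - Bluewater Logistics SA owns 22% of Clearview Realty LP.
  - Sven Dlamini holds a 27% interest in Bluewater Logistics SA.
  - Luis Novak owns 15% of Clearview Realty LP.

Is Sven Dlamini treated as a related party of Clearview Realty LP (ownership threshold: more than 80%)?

By parent–child attribution (R2), Sven Dlamini is treated as also owning Noor Dlamini's interest in Fairlane Capital LLC, giving 64% + 14% = 78%.
Chain via Bluewater Logistics SA (R3): 27% × 22% = 5.94% of Clearview Realty LP.
Chain via Fairlane Capital LLC (R3): 78% × 63% = 49.14% of Clearview Realty LP.
Aggregating (R1): 5.94% + 49.14% = 55.08%.
55.08% does not exceed the 80% threshold, so Sven is not a related party to Clearview Realty LP.

No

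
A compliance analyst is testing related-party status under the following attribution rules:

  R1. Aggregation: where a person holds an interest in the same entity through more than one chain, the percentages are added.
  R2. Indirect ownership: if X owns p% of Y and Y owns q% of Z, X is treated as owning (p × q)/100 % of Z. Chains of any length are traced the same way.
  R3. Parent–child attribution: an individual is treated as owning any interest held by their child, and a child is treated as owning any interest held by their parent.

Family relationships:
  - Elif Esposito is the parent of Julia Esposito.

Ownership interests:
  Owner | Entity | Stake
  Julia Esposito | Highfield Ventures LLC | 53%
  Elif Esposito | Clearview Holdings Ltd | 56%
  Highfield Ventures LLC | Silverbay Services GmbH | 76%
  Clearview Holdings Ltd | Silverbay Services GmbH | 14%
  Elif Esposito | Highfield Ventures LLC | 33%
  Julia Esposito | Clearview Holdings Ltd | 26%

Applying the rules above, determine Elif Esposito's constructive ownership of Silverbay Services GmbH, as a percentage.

76.84%

By parent–child attribution (R3), Elif Esposito is treated as also owning Julia Esposito's interest in Clearview Holdings Ltd, giving 56% + 26% = 82%.
By parent–child attribution (R3), Elif Esposito is treated as also owning Julia Esposito's interest in Highfield Ventures LLC, giving 33% + 53% = 86%.
Chain via Clearview Holdings Ltd (R2): 82% × 14% = 11.48% of Silverbay Services GmbH.
Chain via Highfield Ventures LLC (R2): 86% × 76% = 65.36% of Silverbay Services GmbH.
Aggregating (R1): 11.48% + 65.36% = 76.84%.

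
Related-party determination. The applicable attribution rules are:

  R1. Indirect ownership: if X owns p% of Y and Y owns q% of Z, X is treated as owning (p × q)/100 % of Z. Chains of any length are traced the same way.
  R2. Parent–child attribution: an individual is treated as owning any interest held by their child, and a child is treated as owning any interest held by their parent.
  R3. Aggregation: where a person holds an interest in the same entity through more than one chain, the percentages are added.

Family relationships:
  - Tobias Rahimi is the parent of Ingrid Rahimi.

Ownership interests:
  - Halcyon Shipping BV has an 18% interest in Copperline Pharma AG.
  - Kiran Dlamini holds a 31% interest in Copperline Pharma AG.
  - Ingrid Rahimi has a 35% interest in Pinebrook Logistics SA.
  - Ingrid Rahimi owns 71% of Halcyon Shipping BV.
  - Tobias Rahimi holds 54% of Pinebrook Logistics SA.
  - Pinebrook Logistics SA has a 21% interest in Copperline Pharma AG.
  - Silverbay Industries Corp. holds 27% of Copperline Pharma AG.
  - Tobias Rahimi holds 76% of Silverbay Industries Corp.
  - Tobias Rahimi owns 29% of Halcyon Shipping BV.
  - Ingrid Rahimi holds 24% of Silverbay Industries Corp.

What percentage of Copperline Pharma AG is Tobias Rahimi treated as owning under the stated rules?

By parent–child attribution (R2), Tobias Rahimi is treated as also owning Ingrid Rahimi's interest in Halcyon Shipping BV, giving 29% + 71% = 100%.
By parent–child attribution (R2), Tobias Rahimi is treated as also owning Ingrid Rahimi's interest in Pinebrook Logistics SA, giving 54% + 35% = 89%.
By parent–child attribution (R2), Tobias Rahimi is treated as also owning Ingrid Rahimi's interest in Silverbay Industries Corp, giving 76% + 24% = 100%.
Chain via Halcyon Shipping BV (R1): 100% × 18% = 18% of Copperline Pharma AG.
Chain via Pinebrook Logistics SA (R1): 89% × 21% = 18.69% of Copperline Pharma AG.
Chain via Silverbay Industries Corp. (R1): 100% × 27% = 27% of Copperline Pharma AG.
Aggregating (R3): 18% + 18.69% + 27% = 63.69%.

63.69%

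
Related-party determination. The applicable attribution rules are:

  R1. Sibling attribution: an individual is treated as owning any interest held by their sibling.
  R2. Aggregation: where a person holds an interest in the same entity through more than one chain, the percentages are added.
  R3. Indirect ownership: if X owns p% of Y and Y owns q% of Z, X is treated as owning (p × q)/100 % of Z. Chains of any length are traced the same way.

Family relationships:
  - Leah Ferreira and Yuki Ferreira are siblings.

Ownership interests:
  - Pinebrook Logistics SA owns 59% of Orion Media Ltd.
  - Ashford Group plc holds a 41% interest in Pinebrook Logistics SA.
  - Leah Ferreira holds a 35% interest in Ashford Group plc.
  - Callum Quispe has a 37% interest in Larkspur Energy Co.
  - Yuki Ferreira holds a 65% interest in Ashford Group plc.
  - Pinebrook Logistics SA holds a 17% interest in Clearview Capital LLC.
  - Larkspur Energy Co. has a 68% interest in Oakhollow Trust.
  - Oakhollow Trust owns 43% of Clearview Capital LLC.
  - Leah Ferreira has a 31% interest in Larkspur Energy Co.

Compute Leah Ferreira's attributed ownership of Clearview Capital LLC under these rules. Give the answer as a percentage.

16.0344%

By sibling attribution (R1), Leah Ferreira is treated as also owning Yuki Ferreira's interest in Ashford Group plc, giving 35% + 65% = 100%.
Chain via Ashford Group plc → Pinebrook Logistics SA (R3): 100% × 41% × 17% = 6.97% of Clearview Capital LLC.
Chain via Larkspur Energy Co. → Oakhollow Trust (R3): 31% × 68% × 43% = 9.0644% of Clearview Capital LLC.
Aggregating (R2): 6.97% + 9.0644% = 16.0344%.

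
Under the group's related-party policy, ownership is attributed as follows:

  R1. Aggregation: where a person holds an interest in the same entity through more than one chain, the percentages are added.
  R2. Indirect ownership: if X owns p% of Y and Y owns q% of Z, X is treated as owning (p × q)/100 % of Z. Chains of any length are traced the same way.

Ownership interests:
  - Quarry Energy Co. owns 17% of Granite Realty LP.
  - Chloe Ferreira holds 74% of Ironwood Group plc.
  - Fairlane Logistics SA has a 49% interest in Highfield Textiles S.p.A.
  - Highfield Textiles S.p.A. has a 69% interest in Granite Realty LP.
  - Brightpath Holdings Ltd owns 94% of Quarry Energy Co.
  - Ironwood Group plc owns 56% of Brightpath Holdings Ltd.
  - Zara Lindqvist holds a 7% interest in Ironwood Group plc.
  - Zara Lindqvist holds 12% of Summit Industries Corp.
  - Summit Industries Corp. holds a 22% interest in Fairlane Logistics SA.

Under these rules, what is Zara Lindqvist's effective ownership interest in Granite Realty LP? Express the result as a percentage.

1.519%

Chain via Summit Industries Corp. → Fairlane Logistics SA → Highfield Textiles S.p.A. (R2): 12% × 22% × 49% × 69% = 0.892584% of Granite Realty LP.
Chain via Ironwood Group plc → Brightpath Holdings Ltd → Quarry Energy Co. (R2): 7% × 56% × 94% × 17% = 0.626416% of Granite Realty LP.
Aggregating (R1): 0.892584% + 0.626416% = 1.519%.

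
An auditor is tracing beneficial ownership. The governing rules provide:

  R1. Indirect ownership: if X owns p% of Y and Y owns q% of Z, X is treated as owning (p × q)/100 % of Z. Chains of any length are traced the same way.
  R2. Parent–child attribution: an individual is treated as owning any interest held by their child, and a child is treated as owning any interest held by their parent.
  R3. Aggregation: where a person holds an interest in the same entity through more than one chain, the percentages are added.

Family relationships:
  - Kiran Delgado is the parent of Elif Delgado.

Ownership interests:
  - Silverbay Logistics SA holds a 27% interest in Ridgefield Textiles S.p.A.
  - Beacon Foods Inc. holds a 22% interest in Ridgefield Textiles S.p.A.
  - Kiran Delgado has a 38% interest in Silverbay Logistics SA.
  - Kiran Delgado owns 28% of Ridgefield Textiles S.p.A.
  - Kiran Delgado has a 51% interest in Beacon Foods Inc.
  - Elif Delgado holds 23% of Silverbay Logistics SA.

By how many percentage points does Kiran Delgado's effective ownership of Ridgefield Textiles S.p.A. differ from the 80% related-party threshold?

24.31

By parent–child attribution (R2), Kiran Delgado is treated as also owning Elif Delgado's interest in Silverbay Logistics SA, giving 38% + 23% = 61%.
Chain via Silverbay Logistics SA (R1): 61% × 27% = 16.47% of Ridgefield Textiles S.p.A.
Chain via Beacon Foods Inc. (R1): 51% × 22% = 11.22% of Ridgefield Textiles S.p.A.
Direct interest in Ridgefield Textiles S.p.A: 28%.
Aggregating (R3): 16.47% + 11.22% + 28% = 55.69%.
55.69% falls short of the 80% threshold by 24.31 percentage points.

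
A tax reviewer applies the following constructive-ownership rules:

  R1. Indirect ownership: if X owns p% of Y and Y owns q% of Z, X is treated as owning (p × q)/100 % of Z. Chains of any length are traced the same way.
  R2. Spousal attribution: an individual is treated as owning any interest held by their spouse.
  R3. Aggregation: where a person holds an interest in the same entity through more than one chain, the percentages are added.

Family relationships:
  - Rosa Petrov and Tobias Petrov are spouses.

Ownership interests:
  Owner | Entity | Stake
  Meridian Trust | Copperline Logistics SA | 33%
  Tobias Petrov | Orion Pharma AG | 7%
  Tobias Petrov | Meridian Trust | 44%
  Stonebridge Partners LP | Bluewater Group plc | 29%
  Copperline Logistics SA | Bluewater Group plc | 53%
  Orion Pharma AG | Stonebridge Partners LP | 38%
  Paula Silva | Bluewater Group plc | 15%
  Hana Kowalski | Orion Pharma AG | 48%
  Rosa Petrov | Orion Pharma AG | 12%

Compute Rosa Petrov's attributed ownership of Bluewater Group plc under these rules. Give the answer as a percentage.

By spousal attribution (R2), Rosa Petrov is treated as also owning Tobias Petrov's interest in Orion Pharma AG, giving 12% + 7% = 19%.
By spousal attribution (R2), Rosa Petrov is treated as owning Tobias Petrov's 44% interest in Meridian Trust.
Chain via Orion Pharma AG → Stonebridge Partners LP (R1): 19% × 38% × 29% = 2.0938% of Bluewater Group plc.
Chain via Meridian Trust → Copperline Logistics SA (R1): 44% × 33% × 53% = 7.6956% of Bluewater Group plc.
Aggregating (R3): 2.0938% + 7.6956% = 9.7894%.

9.7894%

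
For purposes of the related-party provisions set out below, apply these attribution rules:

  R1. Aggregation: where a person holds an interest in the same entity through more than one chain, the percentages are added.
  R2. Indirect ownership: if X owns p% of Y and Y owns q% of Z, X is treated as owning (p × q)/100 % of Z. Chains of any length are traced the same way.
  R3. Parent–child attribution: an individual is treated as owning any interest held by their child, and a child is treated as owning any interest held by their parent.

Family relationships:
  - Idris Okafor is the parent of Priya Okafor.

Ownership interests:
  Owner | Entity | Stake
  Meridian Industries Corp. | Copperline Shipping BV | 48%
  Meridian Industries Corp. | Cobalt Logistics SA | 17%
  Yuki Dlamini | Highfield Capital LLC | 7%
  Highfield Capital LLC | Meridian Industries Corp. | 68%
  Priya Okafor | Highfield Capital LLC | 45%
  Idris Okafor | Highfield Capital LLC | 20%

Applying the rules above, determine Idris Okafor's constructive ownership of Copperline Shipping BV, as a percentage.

By parent–child attribution (R3), Idris Okafor is treated as also owning Priya Okafor's interest in Highfield Capital LLC, giving 20% + 45% = 65%.
Chain via Highfield Capital LLC → Meridian Industries Corp. (R2): 65% × 68% × 48% = 21.216% of Copperline Shipping BV.

21.216%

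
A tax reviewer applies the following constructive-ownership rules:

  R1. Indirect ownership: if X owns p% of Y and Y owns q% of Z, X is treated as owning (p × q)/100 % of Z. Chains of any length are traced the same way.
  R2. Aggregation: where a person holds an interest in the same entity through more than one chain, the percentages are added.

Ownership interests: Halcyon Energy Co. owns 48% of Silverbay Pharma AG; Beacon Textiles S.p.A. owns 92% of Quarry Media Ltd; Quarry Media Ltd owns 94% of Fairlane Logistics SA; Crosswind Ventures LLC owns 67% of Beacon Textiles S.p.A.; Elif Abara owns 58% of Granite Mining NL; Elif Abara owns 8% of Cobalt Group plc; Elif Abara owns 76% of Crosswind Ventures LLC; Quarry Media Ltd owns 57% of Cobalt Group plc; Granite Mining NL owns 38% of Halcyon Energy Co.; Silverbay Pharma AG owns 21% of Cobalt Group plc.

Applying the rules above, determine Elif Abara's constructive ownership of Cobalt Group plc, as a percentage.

Chain via Crosswind Ventures LLC → Beacon Textiles S.p.A. → Quarry Media Ltd (R1): 76% × 67% × 92% × 57% = 26.702448% of Cobalt Group plc.
Chain via Granite Mining NL → Halcyon Energy Co. → Silverbay Pharma AG (R1): 58% × 38% × 48% × 21% = 2.221632% of Cobalt Group plc.
Direct interest in Cobalt Group plc: 8%.
Aggregating (R2): 26.702448% + 2.221632% + 8% = 36.92408%.

36.92408%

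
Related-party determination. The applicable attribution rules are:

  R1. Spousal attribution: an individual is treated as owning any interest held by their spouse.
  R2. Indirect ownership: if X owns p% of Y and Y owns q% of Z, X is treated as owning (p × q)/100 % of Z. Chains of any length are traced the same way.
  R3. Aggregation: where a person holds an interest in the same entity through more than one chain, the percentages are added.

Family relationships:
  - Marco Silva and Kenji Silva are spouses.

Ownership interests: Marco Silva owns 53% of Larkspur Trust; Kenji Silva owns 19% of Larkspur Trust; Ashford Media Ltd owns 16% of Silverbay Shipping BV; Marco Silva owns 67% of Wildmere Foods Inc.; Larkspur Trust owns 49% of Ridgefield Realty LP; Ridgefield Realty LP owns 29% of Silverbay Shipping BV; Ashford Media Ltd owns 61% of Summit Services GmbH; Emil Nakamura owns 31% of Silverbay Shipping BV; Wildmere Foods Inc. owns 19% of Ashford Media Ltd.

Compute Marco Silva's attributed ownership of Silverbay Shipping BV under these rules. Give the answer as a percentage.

By spousal attribution (R1), Marco Silva is treated as also owning Kenji Silva's interest in Larkspur Trust, giving 53% + 19% = 72%.
Chain via Wildmere Foods Inc. → Ashford Media Ltd (R2): 67% × 19% × 16% = 2.0368% of Silverbay Shipping BV.
Chain via Larkspur Trust → Ridgefield Realty LP (R2): 72% × 49% × 29% = 10.2312% of Silverbay Shipping BV.
Aggregating (R3): 2.0368% + 10.2312% = 12.268%.

12.268%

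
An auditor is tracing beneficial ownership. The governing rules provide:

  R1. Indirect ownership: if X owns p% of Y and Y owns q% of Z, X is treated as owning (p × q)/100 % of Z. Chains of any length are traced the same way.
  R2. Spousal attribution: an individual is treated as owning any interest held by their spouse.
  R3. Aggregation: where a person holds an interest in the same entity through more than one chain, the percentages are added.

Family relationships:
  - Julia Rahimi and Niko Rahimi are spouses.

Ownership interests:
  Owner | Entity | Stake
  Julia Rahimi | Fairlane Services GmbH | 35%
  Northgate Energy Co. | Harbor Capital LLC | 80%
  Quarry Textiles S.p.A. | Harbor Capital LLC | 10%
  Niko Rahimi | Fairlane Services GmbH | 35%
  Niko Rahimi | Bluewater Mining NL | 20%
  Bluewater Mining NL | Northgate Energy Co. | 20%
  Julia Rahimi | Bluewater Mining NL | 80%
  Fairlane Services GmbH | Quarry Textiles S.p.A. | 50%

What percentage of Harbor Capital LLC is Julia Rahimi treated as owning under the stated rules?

By spousal attribution (R2), Julia Rahimi is treated as also owning Niko Rahimi's interest in Bluewater Mining NL, giving 80% + 20% = 100%.
By spousal attribution (R2), Julia Rahimi is treated as also owning Niko Rahimi's interest in Fairlane Services GmbH, giving 35% + 35% = 70%.
Chain via Bluewater Mining NL → Northgate Energy Co. (R1): 100% × 20% × 80% = 16% of Harbor Capital LLC.
Chain via Fairlane Services GmbH → Quarry Textiles S.p.A. (R1): 70% × 50% × 10% = 3.5% of Harbor Capital LLC.
Aggregating (R3): 16% + 3.5% = 19.5%.

19.5%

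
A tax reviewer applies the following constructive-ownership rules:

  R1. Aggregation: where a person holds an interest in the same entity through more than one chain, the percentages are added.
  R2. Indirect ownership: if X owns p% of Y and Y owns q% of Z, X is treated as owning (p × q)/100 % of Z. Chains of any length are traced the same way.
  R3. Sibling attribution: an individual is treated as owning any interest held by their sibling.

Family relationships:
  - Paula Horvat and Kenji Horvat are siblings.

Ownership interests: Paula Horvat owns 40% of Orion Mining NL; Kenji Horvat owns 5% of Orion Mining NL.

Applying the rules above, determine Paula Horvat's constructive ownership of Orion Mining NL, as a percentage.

45%

By sibling attribution (R3), Paula Horvat is treated as also owning Kenji Horvat's interest in Orion Mining NL, giving 40% + 5% = 45%.
Direct interest in Orion Mining NL: 45%.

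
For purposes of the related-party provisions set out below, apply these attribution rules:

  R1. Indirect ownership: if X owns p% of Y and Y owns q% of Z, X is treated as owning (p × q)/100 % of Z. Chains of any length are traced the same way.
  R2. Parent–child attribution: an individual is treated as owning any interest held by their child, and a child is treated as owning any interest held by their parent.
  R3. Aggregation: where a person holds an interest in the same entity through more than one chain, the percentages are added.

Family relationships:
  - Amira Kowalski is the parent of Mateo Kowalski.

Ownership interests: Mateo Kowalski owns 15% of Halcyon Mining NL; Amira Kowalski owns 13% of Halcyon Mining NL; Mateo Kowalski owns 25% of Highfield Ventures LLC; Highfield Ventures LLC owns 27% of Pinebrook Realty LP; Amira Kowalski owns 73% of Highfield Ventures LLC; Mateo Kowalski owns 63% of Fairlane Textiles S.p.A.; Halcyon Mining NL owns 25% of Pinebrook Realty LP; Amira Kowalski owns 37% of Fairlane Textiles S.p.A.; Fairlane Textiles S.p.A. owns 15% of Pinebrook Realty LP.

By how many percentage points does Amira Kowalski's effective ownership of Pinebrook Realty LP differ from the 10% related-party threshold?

By parent–child attribution (R2), Amira Kowalski is treated as also owning Mateo Kowalski's interest in Highfield Ventures LLC, giving 73% + 25% = 98%.
By parent–child attribution (R2), Amira Kowalski is treated as also owning Mateo Kowalski's interest in Halcyon Mining NL, giving 13% + 15% = 28%.
By parent–child attribution (R2), Amira Kowalski is treated as also owning Mateo Kowalski's interest in Fairlane Textiles S.p.A, giving 37% + 63% = 100%.
Chain via Highfield Ventures LLC (R1): 98% × 27% = 26.46% of Pinebrook Realty LP.
Chain via Halcyon Mining NL (R1): 28% × 25% = 7% of Pinebrook Realty LP.
Chain via Fairlane Textiles S.p.A. (R1): 100% × 15% = 15% of Pinebrook Realty LP.
Aggregating (R3): 26.46% + 7% + 15% = 48.46%.
48.46% exceeds the 10% threshold by 38.46 percentage points.

38.46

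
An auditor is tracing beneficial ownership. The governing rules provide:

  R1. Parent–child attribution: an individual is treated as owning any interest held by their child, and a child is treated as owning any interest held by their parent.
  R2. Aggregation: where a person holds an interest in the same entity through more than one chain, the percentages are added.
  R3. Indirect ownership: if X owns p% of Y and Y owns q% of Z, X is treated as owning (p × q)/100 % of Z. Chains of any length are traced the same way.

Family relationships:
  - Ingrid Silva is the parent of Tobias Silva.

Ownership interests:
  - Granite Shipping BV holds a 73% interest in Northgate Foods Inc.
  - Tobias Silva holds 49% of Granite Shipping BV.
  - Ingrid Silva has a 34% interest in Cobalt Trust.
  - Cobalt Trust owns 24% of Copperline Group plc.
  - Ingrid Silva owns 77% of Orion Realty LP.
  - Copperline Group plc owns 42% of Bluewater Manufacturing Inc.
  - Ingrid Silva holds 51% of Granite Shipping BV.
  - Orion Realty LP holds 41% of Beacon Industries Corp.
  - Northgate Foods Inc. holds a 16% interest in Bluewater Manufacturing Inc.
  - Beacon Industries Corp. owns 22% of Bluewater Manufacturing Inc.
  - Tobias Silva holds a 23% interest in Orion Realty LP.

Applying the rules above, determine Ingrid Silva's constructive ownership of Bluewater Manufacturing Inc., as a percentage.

24.1272%

By parent–child attribution (R1), Ingrid Silva is treated as also owning Tobias Silva's interest in Orion Realty LP, giving 77% + 23% = 100%.
By parent–child attribution (R1), Ingrid Silva is treated as also owning Tobias Silva's interest in Granite Shipping BV, giving 51% + 49% = 100%.
Chain via Orion Realty LP → Beacon Industries Corp. (R3): 100% × 41% × 22% = 9.02% of Bluewater Manufacturing Inc.
Chain via Granite Shipping BV → Northgate Foods Inc. (R3): 100% × 73% × 16% = 11.68% of Bluewater Manufacturing Inc.
Chain via Cobalt Trust → Copperline Group plc (R3): 34% × 24% × 42% = 3.4272% of Bluewater Manufacturing Inc.
Aggregating (R2): 9.02% + 11.68% + 3.4272% = 24.1272%.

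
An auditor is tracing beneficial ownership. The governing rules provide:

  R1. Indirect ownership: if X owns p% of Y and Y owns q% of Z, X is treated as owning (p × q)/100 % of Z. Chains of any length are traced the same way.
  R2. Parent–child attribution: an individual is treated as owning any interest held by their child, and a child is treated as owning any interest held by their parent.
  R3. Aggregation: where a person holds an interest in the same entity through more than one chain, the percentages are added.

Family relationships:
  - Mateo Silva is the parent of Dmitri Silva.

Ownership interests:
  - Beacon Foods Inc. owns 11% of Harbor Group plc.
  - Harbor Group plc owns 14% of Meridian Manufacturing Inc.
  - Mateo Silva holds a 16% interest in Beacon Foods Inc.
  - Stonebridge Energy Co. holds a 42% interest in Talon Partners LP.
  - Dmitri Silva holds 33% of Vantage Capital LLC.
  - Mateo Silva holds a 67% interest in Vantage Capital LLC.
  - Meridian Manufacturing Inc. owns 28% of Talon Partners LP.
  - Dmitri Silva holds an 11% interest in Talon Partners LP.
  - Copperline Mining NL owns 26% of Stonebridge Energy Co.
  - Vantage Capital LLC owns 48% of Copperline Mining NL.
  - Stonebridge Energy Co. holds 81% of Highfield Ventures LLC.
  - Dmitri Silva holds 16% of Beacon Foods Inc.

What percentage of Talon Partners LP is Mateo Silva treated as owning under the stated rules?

16.379584%

By parent–child attribution (R2), Mateo Silva is treated as also owning Dmitri Silva's interest in Vantage Capital LLC, giving 67% + 33% = 100%.
By parent–child attribution (R2), Mateo Silva is treated as also owning Dmitri Silva's interest in Beacon Foods Inc, giving 16% + 16% = 32%.
By parent–child attribution (R2), Mateo Silva is treated as owning Dmitri Silva's 11% interest in Talon Partners LP.
Chain via Vantage Capital LLC → Copperline Mining NL → Stonebridge Energy Co. (R1): 100% × 48% × 26% × 42% = 5.2416% of Talon Partners LP.
Chain via Beacon Foods Inc. → Harbor Group plc → Meridian Manufacturing Inc. (R1): 32% × 11% × 14% × 28% = 0.137984% of Talon Partners LP.
Direct interest in Talon Partners LP: 11%.
Aggregating (R3): 5.2416% + 0.137984% + 11% = 16.379584%.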